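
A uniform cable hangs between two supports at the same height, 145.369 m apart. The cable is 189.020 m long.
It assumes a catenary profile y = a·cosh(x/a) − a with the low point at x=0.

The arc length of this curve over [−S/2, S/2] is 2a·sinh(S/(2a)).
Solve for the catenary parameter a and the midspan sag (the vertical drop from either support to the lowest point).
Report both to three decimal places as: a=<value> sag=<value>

seed: a₀ = √(S³/(24(L−S))) = √(145.369³/(24·43.651)) = 54.150813
iter 1: u=1.342261  f(a)=+4.105e+00  f'(a)=-1.922e+00  a ← 54.150813 − (+4.105e+00/-1.922e+00) = 56.286718
iter 2: u=1.291326  f(a)=+2.554e-01  f'(a)=-1.690e+00  a ← 56.286718 − (+2.554e-01/-1.690e+00) = 56.437865
iter 3: u=1.287868  f(a)=+1.133e-03  f'(a)=-1.675e+00  a ← 56.437865 − (+1.133e-03/-1.675e+00) = 56.438542
iter 4: u=1.287852  f(a)=+2.254e-08  f'(a)=-1.675e+00  a ← 56.438542 − (+2.254e-08/-1.675e+00) = 56.438542
iter 5: u=1.287852  f(a)=+5.684e-14  f'(a)=-1.675e+00  a ← 56.438542 − (+5.684e-14/-1.675e+00) = 56.438542
converged: |Δa| < 1e-12 after 5 iterations
sag = a·(cosh(S/(2a)) − 1) = 56.438542·(cosh(1.287852) − 1) = 53.640744
T_max/T_min = cosh(S/(2a)) = 1.950428

a=56.439 sag=53.641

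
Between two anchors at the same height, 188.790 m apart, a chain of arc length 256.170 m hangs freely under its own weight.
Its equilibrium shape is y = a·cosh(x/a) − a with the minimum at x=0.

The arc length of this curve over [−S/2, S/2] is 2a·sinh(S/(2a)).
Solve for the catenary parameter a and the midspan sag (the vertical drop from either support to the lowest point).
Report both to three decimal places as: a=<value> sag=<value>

a=67.709 sag=77.171

seed: a₀ = √(S³/(24(L−S))) = √(188.790³/(24·67.380)) = 64.505591
iter 1: u=1.463362  f(a)=+7.593e+00  f'(a)=-2.572e+00  a ← 64.505591 − (+7.593e+00/-2.572e+00) = 67.457837
iter 2: u=1.399319  f(a)=+5.524e-01  f'(a)=-2.210e+00  a ← 67.457837 − (+5.524e-01/-2.210e+00) = 67.707768
iter 3: u=1.394153  f(a)=+3.431e-03  f'(a)=-2.183e+00  a ← 67.707768 − (+3.431e-03/-2.183e+00) = 67.709340
iter 4: u=1.394121  f(a)=+1.341e-07  f'(a)=-2.183e+00  a ← 67.709340 − (+1.341e-07/-2.183e+00) = 67.709340
iter 5: u=1.394121  f(a)=-5.684e-14  f'(a)=-2.183e+00  a ← 67.709340 − (-5.684e-14/-2.183e+00) = 67.709340
converged: |Δa| < 1e-12 after 5 iterations
sag = a·(cosh(S/(2a)) − 1) = 67.709340·(cosh(1.394121) − 1) = 77.171031
T_max/T_min = cosh(S/(2a)) = 2.139740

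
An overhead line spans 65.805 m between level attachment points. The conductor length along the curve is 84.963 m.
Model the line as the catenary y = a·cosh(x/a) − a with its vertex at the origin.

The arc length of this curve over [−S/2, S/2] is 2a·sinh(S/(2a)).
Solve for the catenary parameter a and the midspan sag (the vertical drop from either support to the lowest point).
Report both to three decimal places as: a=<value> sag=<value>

a=25.916 sag=23.846

seed: a₀ = √(S³/(24(L−S))) = √(65.805³/(24·19.158)) = 24.894742
iter 1: u=1.321665  f(a)=+1.745e+00  f'(a)=-1.825e+00  a ← 24.894742 − (+1.745e+00/-1.825e+00) = 25.850511
iter 2: u=1.272799  f(a)=+1.055e-01  f'(a)=-1.611e+00  a ← 25.850511 − (+1.055e-01/-1.611e+00) = 25.916014
iter 3: u=1.269582  f(a)=+4.408e-04  f'(a)=-1.597e+00  a ← 25.916014 − (+4.408e-04/-1.597e+00) = 25.916290
iter 4: u=1.269568  f(a)=+7.764e-09  f'(a)=-1.597e+00  a ← 25.916290 − (+7.764e-09/-1.597e+00) = 25.916290
iter 5: u=1.269568  f(a)=+0.000e+00  f'(a)=-1.597e+00  a ← 25.916290 − (+0.000e+00/-1.597e+00) = 25.916290
converged: |Δa| < 1e-12 after 5 iterations
sag = a·(cosh(S/(2a)) − 1) = 25.916290·(cosh(1.269568) − 1) = 23.846466
T_max/T_min = cosh(S/(2a)) = 1.920134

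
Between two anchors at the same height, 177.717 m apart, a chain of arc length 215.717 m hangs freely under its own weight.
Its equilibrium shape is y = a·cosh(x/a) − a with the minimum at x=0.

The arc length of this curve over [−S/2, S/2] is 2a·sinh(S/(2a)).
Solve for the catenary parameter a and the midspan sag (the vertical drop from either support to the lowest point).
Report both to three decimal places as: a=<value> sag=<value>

seed: a₀ = √(S³/(24(L−S))) = √(177.717³/(24·38.000)) = 78.450559
iter 1: u=1.132669  f(a)=+2.513e+00  f'(a)=-1.099e+00  a ← 78.450559 − (+2.513e+00/-1.099e+00) = 80.737780
iter 2: u=1.100581  f(a)=+1.141e-01  f'(a)=-1.001e+00  a ← 80.737780 − (+1.141e-01/-1.001e+00) = 80.851755
iter 3: u=1.099030  f(a)=+2.600e-04  f'(a)=-9.966e-01  a ← 80.851755 − (+2.600e-04/-9.966e-01) = 80.852016
iter 4: u=1.099026  f(a)=+1.356e-09  f'(a)=-9.966e-01  a ← 80.852016 − (+1.356e-09/-9.966e-01) = 80.852016
iter 5: u=1.099026  f(a)=+0.000e+00  f'(a)=-9.966e-01  a ← 80.852016 − (+0.000e+00/-9.966e-01) = 80.852016
converged: |Δa| < 1e-12 after 5 iterations
sag = a·(cosh(S/(2a)) − 1) = 80.852016·(cosh(1.099026) − 1) = 53.945998
T_max/T_min = cosh(S/(2a)) = 1.667219

a=80.852 sag=53.946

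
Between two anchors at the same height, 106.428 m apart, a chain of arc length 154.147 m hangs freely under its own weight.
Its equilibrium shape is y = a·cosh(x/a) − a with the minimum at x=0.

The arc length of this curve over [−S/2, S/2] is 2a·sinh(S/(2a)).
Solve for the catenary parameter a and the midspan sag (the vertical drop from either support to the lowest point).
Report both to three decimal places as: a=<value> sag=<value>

a=34.434 sag=49.982

seed: a₀ = √(S³/(24(L−S))) = √(106.428³/(24·47.719)) = 32.443863
iter 1: u=1.640187  f(a)=+6.846e+00  f'(a)=-3.813e+00  a ← 32.443863 − (+6.846e+00/-3.813e+00) = 34.239223
iter 2: u=1.554182  f(a)=+6.093e-01  f'(a)=-3.162e+00  a ← 34.239223 − (+6.093e-01/-3.162e+00) = 34.431935
iter 3: u=1.545484  f(a)=+5.869e-03  f'(a)=-3.101e+00  a ← 34.431935 − (+5.869e-03/-3.101e+00) = 34.433828
iter 4: u=1.545399  f(a)=+5.562e-07  f'(a)=-3.101e+00  a ← 34.433828 − (+5.562e-07/-3.101e+00) = 34.433828
iter 5: u=1.545399  f(a)=+0.000e+00  f'(a)=-3.101e+00  a ← 34.433828 − (+0.000e+00/-3.101e+00) = 34.433828
converged: |Δa| < 1e-12 after 5 iterations
sag = a·(cosh(S/(2a)) − 1) = 34.433828·(cosh(1.545399) − 1) = 49.981887
T_max/T_min = cosh(S/(2a)) = 2.451534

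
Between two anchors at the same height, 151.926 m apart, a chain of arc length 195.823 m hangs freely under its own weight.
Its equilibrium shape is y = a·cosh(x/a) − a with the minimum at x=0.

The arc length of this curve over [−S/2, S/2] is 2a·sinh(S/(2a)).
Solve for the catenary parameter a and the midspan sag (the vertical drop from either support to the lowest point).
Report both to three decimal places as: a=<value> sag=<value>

a=60.044 sag=54.812

seed: a₀ = √(S³/(24(L−S))) = √(151.926³/(24·43.897)) = 57.693265
iter 1: u=1.316670  f(a)=+3.966e+00  f'(a)=-1.802e+00  a ← 57.693265 − (+3.966e+00/-1.802e+00) = 59.893608
iter 2: u=1.268299  f(a)=+2.382e-01  f'(a)=-1.592e+00  a ← 59.893608 − (+2.382e-01/-1.592e+00) = 60.043229
iter 3: u=1.265138  f(a)=+9.804e-04  f'(a)=-1.579e+00  a ← 60.043229 − (+9.804e-04/-1.579e+00) = 60.043850
iter 4: u=1.265125  f(a)=+1.676e-08  f'(a)=-1.579e+00  a ← 60.043850 − (+1.676e-08/-1.579e+00) = 60.043850
iter 5: u=1.265125  f(a)=-2.842e-14  f'(a)=-1.579e+00  a ← 60.043850 − (-2.842e-14/-1.579e+00) = 60.043850
converged: |Δa| < 1e-12 after 5 iterations
sag = a·(cosh(S/(2a)) − 1) = 60.043850·(cosh(1.265125) − 1) = 54.812259
T_max/T_min = cosh(S/(2a)) = 1.912870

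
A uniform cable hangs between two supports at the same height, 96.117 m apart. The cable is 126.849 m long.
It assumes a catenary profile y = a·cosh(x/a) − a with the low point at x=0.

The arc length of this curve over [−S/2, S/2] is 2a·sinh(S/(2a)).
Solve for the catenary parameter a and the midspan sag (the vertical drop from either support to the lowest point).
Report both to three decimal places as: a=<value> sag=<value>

a=36.253 sag=36.802

seed: a₀ = √(S³/(24(L−S))) = √(96.117³/(24·30.732)) = 34.697587
iter 1: u=1.385067  f(a)=+3.086e+00  f'(a)=-2.135e+00  a ← 34.697587 − (+3.086e+00/-2.135e+00) = 36.142824
iter 2: u=1.329683  f(a)=+2.033e-01  f'(a)=-1.862e+00  a ← 36.142824 − (+2.033e-01/-1.862e+00) = 36.251974
iter 3: u=1.325680  f(a)=+1.020e-03  f'(a)=-1.844e+00  a ← 36.251974 − (+1.020e-03/-1.844e+00) = 36.252527
iter 4: u=1.325659  f(a)=+2.594e-08  f'(a)=-1.844e+00  a ← 36.252527 − (+2.594e-08/-1.844e+00) = 36.252527
iter 5: u=1.325659  f(a)=+1.421e-14  f'(a)=-1.844e+00  a ← 36.252527 − (+1.421e-14/-1.844e+00) = 36.252527
converged: |Δa| < 1e-12 after 5 iterations
sag = a·(cosh(S/(2a)) − 1) = 36.252527·(cosh(1.325659) − 1) = 36.801651
T_max/T_min = cosh(S/(2a)) = 2.015147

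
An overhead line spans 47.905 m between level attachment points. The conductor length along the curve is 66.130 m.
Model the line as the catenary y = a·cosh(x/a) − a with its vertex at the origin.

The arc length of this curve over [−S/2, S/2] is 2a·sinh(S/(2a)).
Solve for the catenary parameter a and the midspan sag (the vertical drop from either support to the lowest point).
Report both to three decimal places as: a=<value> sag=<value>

a=16.689 sag=20.349

seed: a₀ = √(S³/(24(L−S))) = √(47.905³/(24·18.225)) = 15.853745
iter 1: u=1.510842  f(a)=+2.197e+00  f'(a)=-2.869e+00  a ← 15.853745 − (+2.197e+00/-2.869e+00) = 16.619544
iter 2: u=1.441225  f(a)=+1.692e-01  f'(a)=-2.442e+00  a ← 16.619544 − (+1.692e-01/-2.442e+00) = 16.688825
iter 3: u=1.435242  f(a)=+1.189e-03  f'(a)=-2.408e+00  a ← 16.688825 − (+1.189e-03/-2.408e+00) = 16.689318
iter 4: u=1.435199  f(a)=+5.961e-08  f'(a)=-2.408e+00  a ← 16.689318 − (+5.961e-08/-2.408e+00) = 16.689318
iter 5: u=1.435199  f(a)=-1.421e-14  f'(a)=-2.408e+00  a ← 16.689318 − (-1.421e-14/-2.408e+00) = 16.689318
converged: |Δa| < 1e-12 after 5 iterations
sag = a·(cosh(S/(2a)) − 1) = 16.689318·(cosh(1.435199) − 1) = 20.348872
T_max/T_min = cosh(S/(2a)) = 2.219275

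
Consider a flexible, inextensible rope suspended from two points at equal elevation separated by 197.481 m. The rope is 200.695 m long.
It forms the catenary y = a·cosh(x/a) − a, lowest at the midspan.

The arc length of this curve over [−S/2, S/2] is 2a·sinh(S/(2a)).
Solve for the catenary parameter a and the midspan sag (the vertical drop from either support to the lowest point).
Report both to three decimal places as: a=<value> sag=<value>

a=316.748 sag=15.515

seed: a₀ = √(S³/(24(L−S))) = √(197.481³/(24·3.214)) = 315.979873
iter 1: u=0.312490  f(a)=+1.573e-02  f'(a)=-2.054e-02  a ← 315.979873 − (+1.573e-02/-2.054e-02) = 316.745551
iter 2: u=0.311734  f(a)=+5.736e-05  f'(a)=-2.039e-02  a ← 316.745551 − (+5.736e-05/-2.039e-02) = 316.748363
iter 3: u=0.311732  f(a)=+7.688e-10  f'(a)=-2.039e-02  a ← 316.748363 − (+7.688e-10/-2.039e-02) = 316.748363
iter 4: u=0.311732  f(a)=+0.000e+00  f'(a)=-2.039e-02  a ← 316.748363 − (+0.000e+00/-2.039e-02) = 316.748363
converged: |Δa| < 1e-12 after 4 iterations
sag = a·(cosh(S/(2a)) − 1) = 316.748363·(cosh(0.311732) − 1) = 15.515307
T_max/T_min = cosh(S/(2a)) = 1.048983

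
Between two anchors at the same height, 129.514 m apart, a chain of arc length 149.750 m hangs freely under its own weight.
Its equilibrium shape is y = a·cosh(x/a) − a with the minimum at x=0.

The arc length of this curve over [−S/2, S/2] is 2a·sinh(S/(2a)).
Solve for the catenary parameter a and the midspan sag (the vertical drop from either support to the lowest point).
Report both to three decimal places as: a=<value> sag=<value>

seed: a₀ = √(S³/(24(L−S))) = √(129.514³/(24·20.236)) = 66.881672
iter 1: u=0.968232  f(a)=+9.700e-01  f'(a)=-6.638e-01  a ← 66.881672 − (+9.700e-01/-6.638e-01) = 68.342956
iter 2: u=0.947530  f(a)=+3.270e-02  f'(a)=-6.197e-01  a ← 68.342956 − (+3.270e-02/-6.197e-01) = 68.395723
iter 3: u=0.946799  f(a)=+4.004e-05  f'(a)=-6.182e-01  a ← 68.395723 − (+4.004e-05/-6.182e-01) = 68.395788
iter 4: u=0.946798  f(a)=+6.017e-11  f'(a)=-6.182e-01  a ← 68.395788 − (+6.017e-11/-6.182e-01) = 68.395788
iter 5: u=0.946798  f(a)=+2.842e-14  f'(a)=-6.182e-01  a ← 68.395788 − (+2.842e-14/-6.182e-01) = 68.395788
converged: |Δa| < 1e-12 after 5 iterations
sag = a·(cosh(S/(2a)) − 1) = 68.395788·(cosh(0.946798) − 1) = 33.015501
T_max/T_min = cosh(S/(2a)) = 1.482712

a=68.396 sag=33.016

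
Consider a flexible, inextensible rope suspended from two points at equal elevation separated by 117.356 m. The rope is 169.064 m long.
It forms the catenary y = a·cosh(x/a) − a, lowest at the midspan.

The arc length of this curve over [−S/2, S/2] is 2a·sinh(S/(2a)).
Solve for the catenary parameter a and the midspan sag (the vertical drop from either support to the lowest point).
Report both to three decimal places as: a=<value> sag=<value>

seed: a₀ = √(S³/(24(L−S))) = √(117.356³/(24·51.708)) = 36.088884
iter 1: u=1.625930  f(a)=+7.281e+00  f'(a)=-3.698e+00  a ← 36.088884 − (+7.281e+00/-3.698e+00) = 38.057711
iter 2: u=1.541816  f(a)=+6.383e-01  f'(a)=-3.076e+00  a ← 38.057711 − (+6.383e-01/-3.076e+00) = 38.265234
iter 3: u=1.533455  f(a)=+5.947e-03  f'(a)=-3.019e+00  a ← 38.265234 − (+5.947e-03/-3.019e+00) = 38.267203
iter 4: u=1.533376  f(a)=+5.268e-07  f'(a)=-3.018e+00  a ← 38.267203 − (+5.268e-07/-3.018e+00) = 38.267204
iter 5: u=1.533376  f(a)=+5.684e-14  f'(a)=-3.018e+00  a ← 38.267204 − (+5.684e-14/-3.018e+00) = 38.267204
converged: |Δa| < 1e-12 after 5 iterations
sag = a·(cosh(S/(2a)) − 1) = 38.267204·(cosh(1.533376) − 1) = 54.523086
T_max/T_min = cosh(S/(2a)) = 2.424799

a=38.267 sag=54.523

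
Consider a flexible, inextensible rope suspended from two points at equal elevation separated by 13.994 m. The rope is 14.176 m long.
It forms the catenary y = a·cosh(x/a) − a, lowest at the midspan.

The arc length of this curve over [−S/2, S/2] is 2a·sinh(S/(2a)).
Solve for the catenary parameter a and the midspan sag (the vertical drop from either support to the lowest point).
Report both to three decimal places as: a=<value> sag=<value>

a=25.097 sag=0.982

seed: a₀ = √(S³/(24(L−S))) = √(13.994³/(24·0.182)) = 25.047910
iter 1: u=0.279345  f(a)=+7.114e-04  f'(a)=-1.465e-02  a ← 25.047910 − (+7.114e-04/-1.465e-02) = 25.096485
iter 2: u=0.278804  f(a)=+2.075e-06  f'(a)=-1.456e-02  a ← 25.096485 − (+2.075e-06/-1.456e-02) = 25.096627
iter 3: u=0.278802  f(a)=+1.776e-11  f'(a)=-1.456e-02  a ← 25.096627 − (+1.776e-11/-1.456e-02) = 25.096627
iter 4: u=0.278802  f(a)=+0.000e+00  f'(a)=-1.456e-02  a ← 25.096627 − (+0.000e+00/-1.456e-02) = 25.096627
converged: |Δa| < 1e-12 after 4 iterations
sag = a·(cosh(S/(2a)) − 1) = 25.096627·(cosh(0.278802) − 1) = 0.981725
T_max/T_min = cosh(S/(2a)) = 1.039118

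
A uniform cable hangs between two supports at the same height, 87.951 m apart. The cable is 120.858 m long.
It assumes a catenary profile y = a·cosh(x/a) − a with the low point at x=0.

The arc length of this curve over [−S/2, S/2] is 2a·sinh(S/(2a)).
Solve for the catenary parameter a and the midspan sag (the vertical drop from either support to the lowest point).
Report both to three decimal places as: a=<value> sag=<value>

a=30.873 sag=36.986

seed: a₀ = √(S³/(24(L−S))) = √(87.951³/(24·32.907)) = 29.350223
iter 1: u=1.498302  f(a)=+3.897e+00  f'(a)=-2.788e+00  a ← 29.350223 − (+3.897e+00/-2.788e+00) = 30.748213
iter 2: u=1.430181  f(a)=+2.958e-01  f'(a)=-2.379e+00  a ← 30.748213 − (+2.958e-01/-2.379e+00) = 30.872513
iter 3: u=1.424422  f(a)=+2.012e-03  f'(a)=-2.347e+00  a ← 30.872513 − (+2.012e-03/-2.347e+00) = 30.873370
iter 4: u=1.424383  f(a)=+9.456e-08  f'(a)=-2.347e+00  a ← 30.873370 − (+9.456e-08/-2.347e+00) = 30.873370
iter 5: u=1.424383  f(a)=+0.000e+00  f'(a)=-2.347e+00  a ← 30.873370 − (+0.000e+00/-2.347e+00) = 30.873370
converged: |Δa| < 1e-12 after 5 iterations
sag = a·(cosh(S/(2a)) − 1) = 30.873370·(cosh(1.424383) − 1) = 36.985520
T_max/T_min = cosh(S/(2a)) = 2.197975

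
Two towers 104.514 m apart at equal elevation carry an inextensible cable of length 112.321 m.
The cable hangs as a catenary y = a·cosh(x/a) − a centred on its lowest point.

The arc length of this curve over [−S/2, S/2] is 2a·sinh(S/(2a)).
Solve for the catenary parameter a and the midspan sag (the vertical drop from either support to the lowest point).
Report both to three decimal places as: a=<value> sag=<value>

a=78.917 sag=17.943

seed: a₀ = √(S³/(24(L−S))) = √(104.514³/(24·7.807)) = 78.057384
iter 1: u=0.669469  f(a)=+1.768e-01  f'(a)=-2.091e-01  a ← 78.057384 − (+1.768e-01/-2.091e-01) = 78.902881
iter 2: u=0.662295  f(a)=+2.914e-03  f'(a)=-2.023e-01  a ← 78.902881 − (+2.914e-03/-2.023e-01) = 78.917286
iter 3: u=0.662174  f(a)=+8.209e-07  f'(a)=-2.022e-01  a ← 78.917286 − (+8.209e-07/-2.022e-01) = 78.917290
iter 4: u=0.662174  f(a)=+5.684e-14  f'(a)=-2.022e-01  a ← 78.917290 − (+5.684e-14/-2.022e-01) = 78.917290
converged: |Δa| < 1e-12 after 4 iterations
sag = a·(cosh(S/(2a)) − 1) = 78.917290·(cosh(0.662174) − 1) = 17.943127
T_max/T_min = cosh(S/(2a)) = 1.227366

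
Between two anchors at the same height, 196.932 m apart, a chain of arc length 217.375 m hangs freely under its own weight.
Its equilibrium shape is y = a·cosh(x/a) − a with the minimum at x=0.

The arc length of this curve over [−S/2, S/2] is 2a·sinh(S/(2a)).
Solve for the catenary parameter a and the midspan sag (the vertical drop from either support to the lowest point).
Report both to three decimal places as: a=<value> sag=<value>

a=126.664 sag=40.239

seed: a₀ = √(S³/(24(L−S))) = √(196.932³/(24·20.443)) = 124.766072
iter 1: u=0.789205  f(a)=+6.462e-01  f'(a)=-3.486e-01  a ← 124.766072 − (+6.462e-01/-3.486e-01) = 126.619821
iter 2: u=0.777651  f(a)=+1.468e-02  f'(a)=-3.329e-01  a ← 126.619821 − (+1.468e-02/-3.329e-01) = 126.663928
iter 3: u=0.777380  f(a)=+7.972e-06  f'(a)=-3.325e-01  a ← 126.663928 − (+7.972e-06/-3.325e-01) = 126.663952
iter 4: u=0.777380  f(a)=+2.387e-12  f'(a)=-3.325e-01  a ← 126.663952 − (+2.387e-12/-3.325e-01) = 126.663952
converged: |Δa| < 1e-12 after 4 iterations
sag = a·(cosh(S/(2a)) − 1) = 126.663952·(cosh(0.777380) − 1) = 40.239401
T_max/T_min = cosh(S/(2a)) = 1.317686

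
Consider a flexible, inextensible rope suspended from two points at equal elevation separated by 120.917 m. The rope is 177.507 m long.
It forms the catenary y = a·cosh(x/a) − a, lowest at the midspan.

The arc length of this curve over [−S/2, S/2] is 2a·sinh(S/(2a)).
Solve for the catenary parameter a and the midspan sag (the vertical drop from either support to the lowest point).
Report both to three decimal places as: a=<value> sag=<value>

seed: a₀ = √(S³/(24(L−S))) = √(120.917³/(24·56.590)) = 36.079090
iter 1: u=1.675721  f(a)=+8.498e+00  f'(a)=-4.111e+00  a ← 36.079090 − (+8.498e+00/-4.111e+00) = 38.146202
iter 2: u=1.584915  f(a)=+7.850e-01  f'(a)=-3.384e+00  a ← 38.146202 − (+7.850e-01/-3.384e+00) = 38.378217
iter 3: u=1.575334  f(a)=+8.205e-03  f'(a)=-3.313e+00  a ← 38.378217 − (+8.205e-03/-3.313e+00) = 38.380693
iter 4: u=1.575232  f(a)=+9.172e-07  f'(a)=-3.312e+00  a ← 38.380693 − (+9.172e-07/-3.312e+00) = 38.380693
iter 5: u=1.575232  f(a)=+0.000e+00  f'(a)=-3.312e+00  a ← 38.380693 − (+0.000e+00/-3.312e+00) = 38.380693
converged: |Δa| < 1e-12 after 5 iterations
sag = a·(cosh(S/(2a)) − 1) = 38.380693·(cosh(1.575232) − 1) = 58.316056
T_max/T_min = cosh(S/(2a)) = 2.519411

a=38.381 sag=58.316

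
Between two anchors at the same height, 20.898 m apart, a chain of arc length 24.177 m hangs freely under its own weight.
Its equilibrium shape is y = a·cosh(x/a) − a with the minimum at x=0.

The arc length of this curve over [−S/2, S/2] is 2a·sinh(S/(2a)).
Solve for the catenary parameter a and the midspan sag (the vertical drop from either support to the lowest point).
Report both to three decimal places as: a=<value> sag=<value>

a=11.014 sag=5.340

seed: a₀ = √(S³/(24(L−S))) = √(20.898³/(24·3.279)) = 10.769133
iter 1: u=0.970273  f(a)=+1.579e-01  f'(a)=-6.683e-01  a ← 10.769133 − (+1.579e-01/-6.683e-01) = 11.005350
iter 2: u=0.949447  f(a)=+5.343e-03  f'(a)=-6.237e-01  a ← 11.005350 − (+5.343e-03/-6.237e-01) = 11.013917
iter 3: u=0.948709  f(a)=+6.597e-06  f'(a)=-6.222e-01  a ← 11.013917 − (+6.597e-06/-6.222e-01) = 11.013928
iter 4: u=0.948708  f(a)=+1.009e-11  f'(a)=-6.222e-01  a ← 11.013928 − (+1.009e-11/-6.222e-01) = 11.013928
iter 5: u=0.948708  f(a)=+0.000e+00  f'(a)=-6.222e-01  a ← 11.013928 − (+0.000e+00/-6.222e-01) = 11.013928
converged: |Δa| < 1e-12 after 5 iterations
sag = a·(cosh(S/(2a)) − 1) = 11.013928·(cosh(0.948708) − 1) = 5.339617
T_max/T_min = cosh(S/(2a)) = 1.484806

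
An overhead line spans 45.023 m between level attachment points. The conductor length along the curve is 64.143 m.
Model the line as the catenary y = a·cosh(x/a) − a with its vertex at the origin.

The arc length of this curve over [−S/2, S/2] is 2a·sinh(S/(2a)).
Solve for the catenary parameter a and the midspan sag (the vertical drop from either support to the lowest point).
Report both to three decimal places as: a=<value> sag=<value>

a=14.926 sag=20.449

seed: a₀ = √(S³/(24(L−S))) = √(45.023³/(24·19.120)) = 14.102694
iter 1: u=1.596255  f(a)=+2.589e+00  f'(a)=-3.468e+00  a ← 14.102694 − (+2.589e+00/-3.468e+00) = 14.849168
iter 2: u=1.516011  f(a)=+2.198e-01  f'(a)=-2.902e+00  a ← 14.849168 − (+2.198e-01/-2.902e+00) = 14.924888
iter 3: u=1.508319  f(a)=+1.908e-03  f'(a)=-2.852e+00  a ← 14.924888 − (+1.908e-03/-2.852e+00) = 14.925557
iter 4: u=1.508252  f(a)=+1.466e-07  f'(a)=-2.852e+00  a ← 14.925557 − (+1.466e-07/-2.852e+00) = 14.925557
iter 5: u=1.508252  f(a)=+1.421e-14  f'(a)=-2.852e+00  a ← 14.925557 − (+1.421e-14/-2.852e+00) = 14.925557
converged: |Δa| < 1e-12 after 5 iterations
sag = a·(cosh(S/(2a)) − 1) = 14.925557·(cosh(1.508252) − 1) = 20.448916
T_max/T_min = cosh(S/(2a)) = 2.370060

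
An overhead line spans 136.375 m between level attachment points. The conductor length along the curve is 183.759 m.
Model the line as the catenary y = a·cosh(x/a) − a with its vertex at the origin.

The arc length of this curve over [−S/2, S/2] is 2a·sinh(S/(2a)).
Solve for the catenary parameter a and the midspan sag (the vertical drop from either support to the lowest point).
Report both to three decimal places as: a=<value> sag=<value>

seed: a₀ = √(S³/(24(L−S))) = √(136.375³/(24·47.384)) = 47.225946
iter 1: u=1.443857  f(a)=+5.192e+00  f'(a)=-2.457e+00  a ← 47.225946 − (+5.192e+00/-2.457e+00) = 49.338542
iter 2: u=1.382033  f(a)=+3.687e-01  f'(a)=-2.120e+00  a ← 49.338542 − (+3.687e-01/-2.120e+00) = 49.512473
iter 3: u=1.377178  f(a)=+2.174e-03  f'(a)=-2.095e+00  a ← 49.512473 − (+2.174e-03/-2.095e+00) = 49.513510
iter 4: u=1.377149  f(a)=+7.653e-08  f'(a)=-2.095e+00  a ← 49.513510 − (+7.653e-08/-2.095e+00) = 49.513510
iter 5: u=1.377149  f(a)=+2.842e-14  f'(a)=-2.095e+00  a ← 49.513510 − (+2.842e-14/-2.095e+00) = 49.513510
converged: |Δa| < 1e-12 after 5 iterations
sag = a·(cosh(S/(2a)) − 1) = 49.513510·(cosh(1.377149) − 1) = 54.858086
T_max/T_min = cosh(S/(2a)) = 2.107942

a=49.514 sag=54.858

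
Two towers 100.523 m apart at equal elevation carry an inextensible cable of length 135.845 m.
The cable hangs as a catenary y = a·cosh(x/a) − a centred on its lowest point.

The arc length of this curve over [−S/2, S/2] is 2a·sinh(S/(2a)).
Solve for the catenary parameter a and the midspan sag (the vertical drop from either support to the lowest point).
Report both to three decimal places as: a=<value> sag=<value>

a=36.310 sag=40.709

seed: a₀ = √(S³/(24(L−S))) = √(100.523³/(24·35.322)) = 34.615443
iter 1: u=1.451996  f(a)=+3.916e+00  f'(a)=-2.505e+00  a ← 34.615443 − (+3.916e+00/-2.505e+00) = 36.178831
iter 2: u=1.389252  f(a)=+2.809e-01  f'(a)=-2.157e+00  a ← 36.178831 − (+2.809e-01/-2.157e+00) = 36.309057
iter 3: u=1.384269  f(a)=+1.693e-03  f'(a)=-2.131e+00  a ← 36.309057 − (+1.693e-03/-2.131e+00) = 36.309852
iter 4: u=1.384239  f(a)=+6.228e-08  f'(a)=-2.131e+00  a ← 36.309852 − (+6.228e-08/-2.131e+00) = 36.309852
iter 5: u=1.384239  f(a)=+0.000e+00  f'(a)=-2.131e+00  a ← 36.309852 − (+0.000e+00/-2.131e+00) = 36.309852
converged: |Δa| < 1e-12 after 5 iterations
sag = a·(cosh(S/(2a)) − 1) = 36.309852·(cosh(1.384239) − 1) = 40.708791
T_max/T_min = cosh(S/(2a)) = 2.121150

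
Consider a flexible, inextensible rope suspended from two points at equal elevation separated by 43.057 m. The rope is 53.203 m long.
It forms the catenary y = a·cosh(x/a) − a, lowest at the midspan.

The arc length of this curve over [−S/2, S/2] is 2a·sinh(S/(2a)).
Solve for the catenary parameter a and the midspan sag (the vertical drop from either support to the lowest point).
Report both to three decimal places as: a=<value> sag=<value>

seed: a₀ = √(S³/(24(L−S))) = √(43.057³/(24·10.146)) = 18.105587
iter 1: u=1.189053  f(a)=+7.419e-01  f'(a)=-1.287e+00  a ← 18.105587 − (+7.419e-01/-1.287e+00) = 18.681827
iter 2: u=1.152377  f(a)=+3.689e-02  f'(a)=-1.162e+00  a ← 18.681827 − (+3.689e-02/-1.162e+00) = 18.713565
iter 3: u=1.150422  f(a)=+1.018e-04  f'(a)=-1.156e+00  a ← 18.713565 − (+1.018e-04/-1.156e+00) = 18.713654
iter 4: u=1.150417  f(a)=+7.795e-10  f'(a)=-1.156e+00  a ← 18.713654 − (+7.795e-10/-1.156e+00) = 18.713654
iter 5: u=1.150417  f(a)=-7.105e-15  f'(a)=-1.156e+00  a ← 18.713654 − (-7.105e-15/-1.156e+00) = 18.713654
converged: |Δa| < 1e-12 after 5 iterations
sag = a·(cosh(S/(2a)) − 1) = 18.713654·(cosh(1.150417) − 1) = 13.810809
T_max/T_min = cosh(S/(2a)) = 1.738007

a=18.714 sag=13.811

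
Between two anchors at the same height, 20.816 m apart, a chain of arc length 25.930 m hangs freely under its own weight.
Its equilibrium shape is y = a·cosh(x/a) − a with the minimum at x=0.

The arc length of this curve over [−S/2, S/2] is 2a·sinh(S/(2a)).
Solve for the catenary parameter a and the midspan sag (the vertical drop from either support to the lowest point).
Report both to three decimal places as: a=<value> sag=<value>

seed: a₀ = √(S³/(24(L−S))) = √(20.816³/(24·5.114)) = 8.572548
iter 1: u=1.214108  f(a)=+3.904e-01  f'(a)=-1.378e+00  a ← 8.572548 − (+3.904e-01/-1.378e+00) = 8.855769
iter 2: u=1.175279  f(a)=+2.018e-02  f'(a)=-1.239e+00  a ← 8.855769 − (+2.018e-02/-1.239e+00) = 8.872055
iter 3: u=1.173122  f(a)=+6.045e-05  f'(a)=-1.232e+00  a ← 8.872055 − (+6.045e-05/-1.232e+00) = 8.872104
iter 4: u=1.173115  f(a)=+5.458e-10  f'(a)=-1.232e+00  a ← 8.872104 − (+5.458e-10/-1.232e+00) = 8.872104
iter 5: u=1.173115  f(a)=+7.105e-15  f'(a)=-1.232e+00  a ← 8.872104 − (+7.105e-15/-1.232e+00) = 8.872104
converged: |Δa| < 1e-12 after 5 iterations
sag = a·(cosh(S/(2a)) − 1) = 8.872104·(cosh(1.173115) − 1) = 6.837939
T_max/T_min = cosh(S/(2a)) = 1.770724

a=8.872 sag=6.838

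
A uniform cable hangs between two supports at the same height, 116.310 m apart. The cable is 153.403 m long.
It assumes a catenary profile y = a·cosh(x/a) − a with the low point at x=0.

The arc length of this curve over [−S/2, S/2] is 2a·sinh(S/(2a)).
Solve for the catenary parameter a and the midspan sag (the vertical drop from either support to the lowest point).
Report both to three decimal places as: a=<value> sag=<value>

a=43.921 sag=44.466

seed: a₀ = √(S³/(24(L−S))) = √(116.310³/(24·37.093)) = 42.041092
iter 1: u=1.383289  f(a)=+3.715e+00  f'(a)=-2.126e+00  a ← 42.041092 − (+3.715e+00/-2.126e+00) = 43.788320
iter 2: u=1.328094  f(a)=+2.441e-01  f'(a)=-1.855e+00  a ← 43.788320 − (+2.441e-01/-1.855e+00) = 43.919927
iter 3: u=1.324114  f(a)=+1.219e-03  f'(a)=-1.837e+00  a ← 43.919927 − (+1.219e-03/-1.837e+00) = 43.920590
iter 4: u=1.324094  f(a)=+3.069e-08  f'(a)=-1.837e+00  a ← 43.920590 − (+3.069e-08/-1.837e+00) = 43.920590
iter 5: u=1.324094  f(a)=+5.684e-14  f'(a)=-1.837e+00  a ← 43.920590 − (+5.684e-14/-1.837e+00) = 43.920590
converged: |Δa| < 1e-12 after 5 iterations
sag = a·(cosh(S/(2a)) − 1) = 43.920590·(cosh(1.324094) − 1) = 44.465712
T_max/T_min = cosh(S/(2a)) = 2.012412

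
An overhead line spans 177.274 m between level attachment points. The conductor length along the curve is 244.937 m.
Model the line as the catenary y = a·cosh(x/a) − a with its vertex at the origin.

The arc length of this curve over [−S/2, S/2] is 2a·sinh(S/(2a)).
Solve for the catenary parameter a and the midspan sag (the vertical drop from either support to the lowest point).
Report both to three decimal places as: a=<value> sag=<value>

seed: a₀ = √(S³/(24(L−S))) = √(177.274³/(24·67.663)) = 58.571497
iter 1: u=1.513313  f(a)=+8.184e+00  f'(a)=-2.885e+00  a ← 58.571497 − (+8.184e+00/-2.885e+00) = 61.408510
iter 2: u=1.443399  f(a)=+6.322e-01  f'(a)=-2.455e+00  a ← 61.408510 − (+6.322e-01/-2.455e+00) = 61.666043
iter 3: u=1.437371  f(a)=+4.470e-03  f'(a)=-2.420e+00  a ← 61.666043 − (+4.470e-03/-2.420e+00) = 61.667890
iter 4: u=1.437328  f(a)=+2.270e-07  f'(a)=-2.420e+00  a ← 61.667890 − (+2.270e-07/-2.420e+00) = 61.667890
iter 5: u=1.437328  f(a)=+2.842e-14  f'(a)=-2.420e+00  a ← 61.667890 − (+2.842e-14/-2.420e+00) = 61.667890
converged: |Δa| < 1e-12 after 5 iterations
sag = a·(cosh(S/(2a)) − 1) = 61.667890·(cosh(1.437328) − 1) = 75.450534
T_max/T_min = cosh(S/(2a)) = 2.223498

a=61.668 sag=75.451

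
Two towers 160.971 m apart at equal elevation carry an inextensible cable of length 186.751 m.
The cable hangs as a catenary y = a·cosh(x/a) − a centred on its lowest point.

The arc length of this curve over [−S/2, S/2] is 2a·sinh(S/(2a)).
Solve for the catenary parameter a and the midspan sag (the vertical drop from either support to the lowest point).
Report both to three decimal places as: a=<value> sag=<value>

a=84.010 sag=41.595

seed: a₀ = √(S³/(24(L−S))) = √(160.971³/(24·25.780)) = 82.105904
iter 1: u=0.980264  f(a)=+1.267e+00  f'(a)=-6.904e-01  a ← 82.105904 − (+1.267e+00/-6.904e-01) = 83.941516
iter 2: u=0.958828  f(a)=+4.375e-02  f'(a)=-6.435e-01  a ← 83.941516 − (+4.375e-02/-6.435e-01) = 84.009498
iter 3: u=0.958052  f(a)=+5.625e-05  f'(a)=-6.418e-01  a ← 84.009498 − (+5.625e-05/-6.418e-01) = 84.009586
iter 4: u=0.958051  f(a)=+9.325e-11  f'(a)=-6.418e-01  a ← 84.009586 − (+9.325e-11/-6.418e-01) = 84.009586
iter 5: u=0.958051  f(a)=+0.000e+00  f'(a)=-6.418e-01  a ← 84.009586 − (+0.000e+00/-6.418e-01) = 84.009586
converged: |Δa| < 1e-12 after 5 iterations
sag = a·(cosh(S/(2a)) − 1) = 84.009586·(cosh(0.958051) − 1) = 41.595329
T_max/T_min = cosh(S/(2a)) = 1.495126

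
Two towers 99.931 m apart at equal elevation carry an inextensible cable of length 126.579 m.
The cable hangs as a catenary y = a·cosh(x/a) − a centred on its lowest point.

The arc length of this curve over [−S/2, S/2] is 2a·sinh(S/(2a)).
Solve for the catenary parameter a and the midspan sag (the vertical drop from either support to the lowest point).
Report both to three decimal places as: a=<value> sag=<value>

a=40.993 sag=34.412

seed: a₀ = √(S³/(24(L−S))) = √(99.931³/(24·26.648)) = 39.501394
iter 1: u=1.264905  f(a)=+2.215e+00  f'(a)=-1.578e+00  a ← 39.501394 − (+2.215e+00/-1.578e+00) = 40.905160
iter 2: u=1.221496  f(a)=+1.235e-01  f'(a)=-1.406e+00  a ← 40.905160 − (+1.235e-01/-1.406e+00) = 40.993013
iter 3: u=1.218878  f(a)=+4.346e-04  f'(a)=-1.396e+00  a ← 40.993013 − (+4.346e-04/-1.396e+00) = 40.993324
iter 4: u=1.218869  f(a)=+5.421e-09  f'(a)=-1.396e+00  a ← 40.993324 − (+5.421e-09/-1.396e+00) = 40.993324
iter 5: u=1.218869  f(a)=+0.000e+00  f'(a)=-1.396e+00  a ← 40.993324 − (+0.000e+00/-1.396e+00) = 40.993324
converged: |Δa| < 1e-12 after 5 iterations
sag = a·(cosh(S/(2a)) − 1) = 40.993324·(cosh(1.218869) − 1) = 34.412335
T_max/T_min = cosh(S/(2a)) = 1.839462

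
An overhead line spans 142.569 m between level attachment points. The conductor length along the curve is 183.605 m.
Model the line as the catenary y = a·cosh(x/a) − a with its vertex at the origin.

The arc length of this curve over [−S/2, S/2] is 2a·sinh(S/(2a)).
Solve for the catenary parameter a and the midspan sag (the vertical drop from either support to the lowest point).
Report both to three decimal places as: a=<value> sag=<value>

seed: a₀ = √(S³/(24(L−S))) = √(142.569³/(24·41.036)) = 54.243727
iter 1: u=1.314152  f(a)=+3.693e+00  f'(a)=-1.791e+00  a ← 54.243727 − (+3.693e+00/-1.791e+00) = 56.305580
iter 2: u=1.266029  f(a)=+2.210e-01  f'(a)=-1.582e+00  a ← 56.305580 − (+2.210e-01/-1.582e+00) = 56.445229
iter 3: u=1.262897  f(a)=+9.029e-04  f'(a)=-1.570e+00  a ← 56.445229 − (+9.029e-04/-1.570e+00) = 56.445804
iter 4: u=1.262884  f(a)=+1.521e-08  f'(a)=-1.569e+00  a ← 56.445804 − (+1.521e-08/-1.569e+00) = 56.445804
iter 5: u=1.262884  f(a)=+2.842e-14  f'(a)=-1.569e+00  a ← 56.445804 − (+2.842e-14/-1.569e+00) = 56.445804
converged: |Δa| < 1e-12 after 5 iterations
sag = a·(cosh(S/(2a)) − 1) = 56.445804·(cosh(1.262884) − 1) = 51.321667
T_max/T_min = cosh(S/(2a)) = 1.909220

a=56.446 sag=51.322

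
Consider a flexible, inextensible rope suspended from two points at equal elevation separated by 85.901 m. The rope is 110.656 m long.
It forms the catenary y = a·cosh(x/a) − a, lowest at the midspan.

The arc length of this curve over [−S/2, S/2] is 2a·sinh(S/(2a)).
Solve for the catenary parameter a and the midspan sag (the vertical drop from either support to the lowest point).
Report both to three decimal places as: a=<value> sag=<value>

a=33.991 sag=30.944

seed: a₀ = √(S³/(24(L−S))) = √(85.901³/(24·24.755)) = 32.663314
iter 1: u=1.314946  f(a)=+2.230e+00  f'(a)=-1.795e+00  a ← 32.663314 − (+2.230e+00/-1.795e+00) = 33.906191
iter 2: u=1.266745  f(a)=+1.336e-01  f'(a)=-1.585e+00  a ← 33.906191 − (+1.336e-01/-1.585e+00) = 33.990477
iter 3: u=1.263604  f(a)=+5.472e-04  f'(a)=-1.572e+00  a ← 33.990477 − (+5.472e-04/-1.572e+00) = 33.990825
iter 4: u=1.263591  f(a)=+9.261e-09  f'(a)=-1.572e+00  a ← 33.990825 − (+9.261e-09/-1.572e+00) = 33.990825
iter 5: u=1.263591  f(a)=-1.421e-14  f'(a)=-1.572e+00  a ← 33.990825 − (-1.421e-14/-1.572e+00) = 33.990825
converged: |Δa| < 1e-12 after 5 iterations
sag = a·(cosh(S/(2a)) − 1) = 33.990825·(cosh(1.263591) − 1) = 30.944249
T_max/T_min = cosh(S/(2a)) = 1.910371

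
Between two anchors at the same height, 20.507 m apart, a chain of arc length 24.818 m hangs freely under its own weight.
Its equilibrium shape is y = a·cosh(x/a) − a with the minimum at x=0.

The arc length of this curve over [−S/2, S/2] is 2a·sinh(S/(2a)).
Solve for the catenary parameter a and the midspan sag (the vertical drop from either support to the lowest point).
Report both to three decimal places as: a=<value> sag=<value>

a=9.405 sag=6.166

seed: a₀ = √(S³/(24(L−S))) = √(20.507³/(24·4.311)) = 9.129743
iter 1: u=1.123087  f(a)=+2.802e-01  f'(a)=-1.069e+00  a ← 9.129743 − (+2.802e-01/-1.069e+00) = 9.391847
iter 2: u=1.091745  f(a)=+1.252e-02  f'(a)=-9.754e-01  a ← 9.391847 − (+1.252e-02/-9.754e-01) = 9.404682
iter 3: u=1.090255  f(a)=+2.758e-05  f'(a)=-9.711e-01  a ← 9.404682 − (+2.758e-05/-9.711e-01) = 9.404710
iter 4: u=1.090252  f(a)=+1.345e-10  f'(a)=-9.711e-01  a ← 9.404710 − (+1.345e-10/-9.711e-01) = 9.404710
iter 5: u=1.090252  f(a)=+3.553e-15  f'(a)=-9.711e-01  a ← 9.404710 − (+3.553e-15/-9.711e-01) = 9.404710
converged: |Δa| < 1e-12 after 5 iterations
sag = a·(cosh(S/(2a)) − 1) = 9.404710·(cosh(1.090252) − 1) = 6.165513
T_max/T_min = cosh(S/(2a)) = 1.655577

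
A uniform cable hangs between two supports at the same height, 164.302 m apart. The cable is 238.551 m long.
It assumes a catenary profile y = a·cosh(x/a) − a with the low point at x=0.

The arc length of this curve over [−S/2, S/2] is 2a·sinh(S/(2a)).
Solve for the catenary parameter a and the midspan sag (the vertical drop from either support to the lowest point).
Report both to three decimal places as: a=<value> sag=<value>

seed: a₀ = √(S³/(24(L−S))) = √(164.302³/(24·74.249)) = 49.889982
iter 1: u=1.646643  f(a)=+1.074e+01  f'(a)=-3.866e+00  a ← 49.889982 − (+1.074e+01/-3.866e+00) = 52.668469
iter 2: u=1.559776  f(a)=+9.626e-01  f'(a)=-3.201e+00  a ← 52.668469 − (+9.626e-01/-3.201e+00) = 52.969159
iter 3: u=1.550921  f(a)=+9.412e-03  f'(a)=-3.139e+00  a ← 52.969159 − (+9.412e-03/-3.139e+00) = 52.972158
iter 4: u=1.550834  f(a)=+9.193e-07  f'(a)=-3.138e+00  a ← 52.972158 − (+9.193e-07/-3.138e+00) = 52.972158
iter 5: u=1.550834  f(a)=+8.527e-14  f'(a)=-3.138e+00  a ← 52.972158 − (+8.527e-14/-3.138e+00) = 52.972158
converged: |Δa| < 1e-12 after 5 iterations
sag = a·(cosh(S/(2a)) − 1) = 52.972158·(cosh(1.550834) − 1) = 77.537207
T_max/T_min = cosh(S/(2a)) = 2.463735

a=52.972 sag=77.537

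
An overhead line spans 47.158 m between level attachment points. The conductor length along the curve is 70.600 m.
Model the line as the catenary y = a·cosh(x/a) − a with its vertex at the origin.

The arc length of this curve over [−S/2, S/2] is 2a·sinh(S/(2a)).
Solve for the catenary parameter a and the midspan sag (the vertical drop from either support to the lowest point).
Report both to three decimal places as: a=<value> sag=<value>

seed: a₀ = √(S³/(24(L−S))) = √(47.158³/(24·23.442)) = 13.653064
iter 1: u=1.727012  f(a)=+3.755e+00  f'(a)=-4.573e+00  a ← 13.653064 − (+3.755e+00/-4.573e+00) = 14.474033
iter 2: u=1.629055  f(a)=+3.653e-01  f'(a)=-3.723e+00  a ← 14.474033 − (+3.653e-01/-3.723e+00) = 14.572154
iter 3: u=1.618086  f(a)=+4.281e-03  f'(a)=-3.636e+00  a ← 14.572154 − (+4.281e-03/-3.636e+00) = 14.573332
iter 4: u=1.617955  f(a)=+6.033e-07  f'(a)=-3.635e+00  a ← 14.573332 − (+6.033e-07/-3.635e+00) = 14.573332
iter 5: u=1.617955  f(a)=+1.421e-14  f'(a)=-3.635e+00  a ← 14.573332 − (+1.421e-14/-3.635e+00) = 14.573332
converged: |Δa| < 1e-12 after 5 iterations
sag = a·(cosh(S/(2a)) − 1) = 14.573332·(cosh(1.617955) − 1) = 23.616615
T_max/T_min = cosh(S/(2a)) = 2.620536

a=14.573 sag=23.617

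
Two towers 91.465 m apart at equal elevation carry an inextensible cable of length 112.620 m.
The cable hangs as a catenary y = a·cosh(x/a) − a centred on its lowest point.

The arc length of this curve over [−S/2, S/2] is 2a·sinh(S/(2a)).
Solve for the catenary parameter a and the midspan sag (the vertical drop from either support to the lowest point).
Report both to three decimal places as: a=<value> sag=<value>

seed: a₀ = √(S³/(24(L−S))) = √(91.465³/(24·21.155)) = 38.821318
iter 1: u=1.178025  f(a)=+1.517e+00  f'(a)=-1.249e+00  a ← 38.821318 − (+1.517e+00/-1.249e+00) = 40.036349
iter 2: u=1.142274  f(a)=+7.415e-02  f'(a)=-1.129e+00  a ← 40.036349 − (+7.415e-02/-1.129e+00) = 40.101998
iter 3: u=1.140405  f(a)=+1.972e-04  f'(a)=-1.123e+00  a ← 40.101998 − (+1.972e-04/-1.123e+00) = 40.102174
iter 4: u=1.140400  f(a)=+1.403e-09  f'(a)=-1.123e+00  a ← 40.102174 − (+1.403e-09/-1.123e+00) = 40.102174
iter 5: u=1.140400  f(a)=+0.000e+00  f'(a)=-1.123e+00  a ← 40.102174 − (+0.000e+00/-1.123e+00) = 40.102174
converged: |Δa| < 1e-12 after 5 iterations
sag = a·(cosh(S/(2a)) − 1) = 40.102174·(cosh(1.140400) − 1) = 29.028141
T_max/T_min = cosh(S/(2a)) = 1.723855

a=40.102 sag=29.028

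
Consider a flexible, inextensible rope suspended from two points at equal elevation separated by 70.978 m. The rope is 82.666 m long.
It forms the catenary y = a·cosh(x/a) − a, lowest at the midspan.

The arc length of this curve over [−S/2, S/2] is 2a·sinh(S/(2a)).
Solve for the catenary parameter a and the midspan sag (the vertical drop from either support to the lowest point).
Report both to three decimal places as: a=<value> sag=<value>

a=36.554 sag=18.624

seed: a₀ = √(S³/(24(L−S))) = √(70.978³/(24·11.688)) = 35.703428
iter 1: u=0.993994  f(a)=+5.912e-01  f'(a)=-7.217e-01  a ← 35.703428 − (+5.912e-01/-7.217e-01) = 36.522521
iter 2: u=0.971702  f(a)=+2.096e-02  f'(a)=-6.714e-01  a ← 36.522521 − (+2.096e-02/-6.714e-01) = 36.553733
iter 3: u=0.970872  f(a)=+2.848e-05  f'(a)=-6.696e-01  a ← 36.553733 − (+2.848e-05/-6.696e-01) = 36.553776
iter 4: u=0.970871  f(a)=+5.275e-11  f'(a)=-6.696e-01  a ← 36.553776 − (+5.275e-11/-6.696e-01) = 36.553776
iter 5: u=0.970871  f(a)=-1.421e-14  f'(a)=-6.696e-01  a ← 36.553776 − (-1.421e-14/-6.696e-01) = 36.553776
converged: |Δa| < 1e-12 after 5 iterations
sag = a·(cosh(S/(2a)) − 1) = 36.553776·(cosh(0.970871) − 1) = 18.624077
T_max/T_min = cosh(S/(2a)) = 1.509498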